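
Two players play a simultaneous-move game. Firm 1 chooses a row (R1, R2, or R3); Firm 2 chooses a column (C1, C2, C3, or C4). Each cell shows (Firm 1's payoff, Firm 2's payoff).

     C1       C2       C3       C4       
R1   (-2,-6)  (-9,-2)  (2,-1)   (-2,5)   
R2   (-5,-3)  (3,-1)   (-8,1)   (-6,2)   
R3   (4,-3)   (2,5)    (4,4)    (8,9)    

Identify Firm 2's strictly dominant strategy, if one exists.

C4

A strategy is strictly dominant if it gives Firm 2 a strictly higher payoff than every other strategy, against every choice by the opponent.
C4 strictly dominates: vs R1: 5 > each of {-6, -2, -1}; vs R2: 2 > each of {-3, -1, 1}; vs R3: 9 > each of {-3, 5, 4}.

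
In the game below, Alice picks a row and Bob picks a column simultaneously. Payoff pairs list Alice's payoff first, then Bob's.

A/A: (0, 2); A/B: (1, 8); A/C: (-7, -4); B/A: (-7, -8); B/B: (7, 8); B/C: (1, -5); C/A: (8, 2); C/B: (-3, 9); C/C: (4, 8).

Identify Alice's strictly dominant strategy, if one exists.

No strictly dominant strategy

A strategy is strictly dominant if it gives Alice a strictly higher payoff than every other strategy, against every choice by the opponent.
A is not dominant: against A, C gives 8 > 0.
B is not dominant: against A, A gives 0 > -7.
C is not dominant: against B, A gives 1 > -3.
No single strategy is best against every opponent action.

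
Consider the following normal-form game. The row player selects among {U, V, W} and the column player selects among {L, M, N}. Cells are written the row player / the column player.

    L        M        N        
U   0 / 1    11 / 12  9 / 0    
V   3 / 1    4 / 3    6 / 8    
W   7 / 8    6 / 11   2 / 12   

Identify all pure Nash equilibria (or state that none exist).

Check mutual best responses: a cell is a NE iff neither player can gain by unilaterally deviating.
The row player's best responses — vs L: W (payoff 7); vs M: U (payoff 11); vs N: U (payoff 9).
The column player's best responses — vs U: M (payoff 12); vs V: N (payoff 8); vs W: N (payoff 12).
The only mutual best response is (U, M); neither player gains by switching there.

(U, M)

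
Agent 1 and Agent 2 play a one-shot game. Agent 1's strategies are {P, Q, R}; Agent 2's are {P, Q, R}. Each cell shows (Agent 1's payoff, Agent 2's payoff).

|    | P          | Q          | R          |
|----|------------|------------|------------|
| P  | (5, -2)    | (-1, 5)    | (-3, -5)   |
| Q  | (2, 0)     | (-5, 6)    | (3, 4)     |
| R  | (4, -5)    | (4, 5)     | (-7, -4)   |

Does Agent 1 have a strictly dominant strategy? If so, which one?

A strategy is strictly dominant if it gives Agent 1 a strictly higher payoff than every other strategy, against every choice by the opponent.
P is not dominant: against Q, R gives 4 > -1.
Q is not dominant: against P, P gives 5 > 2.
R is not dominant: against P, P gives 5 > 4.
No single strategy is best against every opponent action.

No strictly dominant strategy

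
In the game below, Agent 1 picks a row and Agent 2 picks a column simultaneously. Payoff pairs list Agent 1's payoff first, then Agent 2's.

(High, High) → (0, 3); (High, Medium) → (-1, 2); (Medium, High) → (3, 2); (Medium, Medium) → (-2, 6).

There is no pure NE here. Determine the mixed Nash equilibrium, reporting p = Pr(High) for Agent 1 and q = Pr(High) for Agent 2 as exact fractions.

p = 4/5, q = 1/4

Each player's mixing probability is pinned down by making the *other* player indifferent.
Agent 2 indifferent between High and Medium: p·3 + (1−p)·2 = p·2 + (1−p)·6 ⟹ 2 + 1p = 6 + (-4)p ⟹ p = 4/5.
Agent 1 indifferent between High and Medium: q·0 + (1−q)·(-1) = q·3 + (1−q)·(-2) ⟹ (-1) + 1q = (-2) + 5q ⟹ q = 1/4.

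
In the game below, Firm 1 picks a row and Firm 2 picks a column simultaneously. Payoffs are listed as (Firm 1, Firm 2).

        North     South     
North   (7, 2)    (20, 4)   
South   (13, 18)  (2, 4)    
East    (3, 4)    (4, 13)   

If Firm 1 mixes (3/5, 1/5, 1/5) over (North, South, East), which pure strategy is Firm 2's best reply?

Compute Firm 2's expected payoff from each pure strategy against the given mix.
North: (3/5)·2 + (1/5)·18 + (1/5)·4 = 28/5
South: (3/5)·4 + (1/5)·4 + (1/5)·13 = 29/5
Highest expected payoff is 29/5, from South.

South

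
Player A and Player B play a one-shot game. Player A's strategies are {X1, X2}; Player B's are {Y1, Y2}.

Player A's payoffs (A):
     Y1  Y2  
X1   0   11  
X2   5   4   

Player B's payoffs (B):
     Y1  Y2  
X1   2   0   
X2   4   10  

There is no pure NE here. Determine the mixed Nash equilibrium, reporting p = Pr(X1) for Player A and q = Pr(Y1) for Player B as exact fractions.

p = 3/4, q = 7/12

Each player's mixing probability is pinned down by making the *other* player indifferent.
Player B indifferent between Y1 and Y2: p·2 + (1−p)·4 = p·0 + (1−p)·10 ⟹ 4 + (-2)p = 10 + (-10)p ⟹ p = 3/4.
Player A indifferent between X1 and X2: q·0 + (1−q)·11 = q·5 + (1−q)·4 ⟹ 11 + (-11)q = 4 + 1q ⟹ q = 7/12.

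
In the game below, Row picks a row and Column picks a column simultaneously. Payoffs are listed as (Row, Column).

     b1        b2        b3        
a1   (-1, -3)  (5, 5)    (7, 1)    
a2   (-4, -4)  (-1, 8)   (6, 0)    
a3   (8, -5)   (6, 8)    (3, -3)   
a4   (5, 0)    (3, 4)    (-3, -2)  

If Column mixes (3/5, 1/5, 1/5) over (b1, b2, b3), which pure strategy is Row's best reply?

a3

Row's best reply maximizes expected payoff against the mix.
a1: (3/5)·(-1) + (1/5)·5 + (1/5)·7 = 9/5
a2: (3/5)·(-4) + (1/5)·(-1) + (1/5)·6 = -7/5
a3: (3/5)·8 + (1/5)·6 + (1/5)·3 = 33/5
a4: (3/5)·5 + (1/5)·3 + (1/5)·(-3) = 3
Highest expected payoff is 33/5, from a3.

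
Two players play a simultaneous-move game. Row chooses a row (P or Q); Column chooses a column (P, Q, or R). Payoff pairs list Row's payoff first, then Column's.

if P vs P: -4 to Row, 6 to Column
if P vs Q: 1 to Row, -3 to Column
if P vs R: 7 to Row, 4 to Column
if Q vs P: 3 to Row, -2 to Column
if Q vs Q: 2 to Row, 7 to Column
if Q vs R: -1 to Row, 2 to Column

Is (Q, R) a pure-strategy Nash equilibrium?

No

Holding Column at R: Row gets -1 from Q but could get 7 by switching to P. Row has a profitable deviation.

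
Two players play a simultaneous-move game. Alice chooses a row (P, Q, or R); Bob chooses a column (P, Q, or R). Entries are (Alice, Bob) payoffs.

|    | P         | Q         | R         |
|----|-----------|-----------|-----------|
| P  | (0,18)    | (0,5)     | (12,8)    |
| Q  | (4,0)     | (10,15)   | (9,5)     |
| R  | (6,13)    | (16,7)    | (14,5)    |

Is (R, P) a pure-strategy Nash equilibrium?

Holding Bob at P: Alice gets 6 from R, versus 0 from P, 4 from Q. No profitable deviation for Alice.
Holding Alice at R: Bob gets 13 from P, versus 7 from Q, 5 from R. No profitable deviation for Bob either.

Yes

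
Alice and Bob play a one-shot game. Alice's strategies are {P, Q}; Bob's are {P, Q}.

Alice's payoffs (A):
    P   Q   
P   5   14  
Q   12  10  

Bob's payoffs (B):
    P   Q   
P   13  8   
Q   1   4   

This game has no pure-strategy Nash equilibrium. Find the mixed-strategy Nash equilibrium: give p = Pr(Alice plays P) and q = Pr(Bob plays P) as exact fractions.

p = 3/8, q = 4/11

Each player's mixing probability is pinned down by making the *other* player indifferent.
Bob indifferent between P and Q: p·13 + (1−p)·1 = p·8 + (1−p)·4 ⟹ 1 + 12p = 4 + 4p ⟹ p = 3/8.
Alice indifferent between P and Q: q·5 + (1−q)·14 = q·12 + (1−q)·10 ⟹ 14 + (-9)q = 10 + 2q ⟹ q = 4/11.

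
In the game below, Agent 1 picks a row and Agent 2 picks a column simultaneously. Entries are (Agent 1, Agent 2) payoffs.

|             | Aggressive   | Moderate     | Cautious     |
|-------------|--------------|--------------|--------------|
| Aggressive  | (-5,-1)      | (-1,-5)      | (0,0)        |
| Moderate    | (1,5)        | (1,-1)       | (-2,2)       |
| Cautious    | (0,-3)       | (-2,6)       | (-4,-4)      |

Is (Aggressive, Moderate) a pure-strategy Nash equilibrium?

Holding Agent 2 at Moderate: Agent 1 gets -1 from Aggressive but could get 1 by switching to Moderate. Agent 1 has a profitable deviation.

No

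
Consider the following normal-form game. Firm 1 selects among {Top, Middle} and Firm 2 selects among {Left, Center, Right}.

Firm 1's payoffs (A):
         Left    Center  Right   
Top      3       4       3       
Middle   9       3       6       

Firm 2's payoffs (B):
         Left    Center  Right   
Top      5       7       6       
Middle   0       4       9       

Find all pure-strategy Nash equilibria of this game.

(Top, Center) and (Middle, Right)

Find each player's best response to every opponent strategy; NE are the intersections.
Firm 1's best responses — vs Left: Middle (payoff 9); vs Center: Top (payoff 4); vs Right: Middle (payoff 6).
Firm 2's best responses — vs Top: Center (payoff 7); vs Middle: Right (payoff 9).
Mutual best responses occur at (Top, Center) and (Middle, Right); at each, neither player gains by switching.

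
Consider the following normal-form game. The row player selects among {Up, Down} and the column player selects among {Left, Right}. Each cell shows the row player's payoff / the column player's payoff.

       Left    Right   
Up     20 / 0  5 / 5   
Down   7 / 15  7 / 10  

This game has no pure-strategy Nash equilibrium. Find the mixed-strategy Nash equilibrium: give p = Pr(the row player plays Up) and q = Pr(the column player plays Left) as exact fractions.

Each player's mixing probability is pinned down by making the *other* player indifferent.
The column player indifferent between Left and Right: p·0 + (1−p)·15 = p·5 + (1−p)·10 ⟹ 15 + (-15)p = 10 + (-5)p ⟹ p = 1/2.
The row player indifferent between Up and Down: q·20 + (1−q)·5 = q·7 + (1−q)·7 ⟹ 5 + 15q = 7 + 0q ⟹ q = 2/15.

p = 1/2, q = 2/15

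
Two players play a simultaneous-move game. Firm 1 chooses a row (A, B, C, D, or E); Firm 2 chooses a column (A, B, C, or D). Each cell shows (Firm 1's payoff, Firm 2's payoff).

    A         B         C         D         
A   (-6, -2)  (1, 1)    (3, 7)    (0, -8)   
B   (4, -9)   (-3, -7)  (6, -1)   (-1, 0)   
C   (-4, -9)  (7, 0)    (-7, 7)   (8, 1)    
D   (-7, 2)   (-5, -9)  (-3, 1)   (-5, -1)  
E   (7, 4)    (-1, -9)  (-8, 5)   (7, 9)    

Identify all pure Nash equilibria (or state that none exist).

None

Find each player's best response to every opponent strategy; NE are the intersections.
Firm 1's best responses — vs A: E (payoff 7); vs B: C (payoff 7); vs C: B (payoff 6); vs D: C (payoff 8).
Firm 2's best responses — vs A: C (payoff 7); vs B: D (payoff 0); vs C: C (payoff 7); vs D: A (payoff 2); vs E: D (payoff 9).
No cell has both players best-responding. For instance, Firm 1's best reply to A is E, but against E Firm 2 prefers D over A.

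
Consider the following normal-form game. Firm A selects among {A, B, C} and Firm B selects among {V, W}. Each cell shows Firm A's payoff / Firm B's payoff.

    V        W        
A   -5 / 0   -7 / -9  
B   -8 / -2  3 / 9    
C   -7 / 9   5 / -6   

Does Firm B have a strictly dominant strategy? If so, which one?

None

A strategy is strictly dominant if it gives Firm B a strictly higher payoff than every other strategy, against every choice by the opponent.
V is not dominant: against B, W gives 9 > -2.
W is not dominant: against A, V gives 0 > -9.
No single strategy is best against every opponent action.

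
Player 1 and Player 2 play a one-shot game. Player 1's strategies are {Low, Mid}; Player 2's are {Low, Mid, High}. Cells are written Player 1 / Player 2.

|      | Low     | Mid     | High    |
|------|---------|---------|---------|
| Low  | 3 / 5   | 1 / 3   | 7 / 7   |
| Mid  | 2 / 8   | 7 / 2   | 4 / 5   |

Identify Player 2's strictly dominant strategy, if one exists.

No strictly dominant strategy

Check whether one of Player 2's strategies beats all alternatives regardless of what the opponent does.
Low is not dominant: against Low, High gives 7 > 5.
Mid is not dominant: against Low, Low gives 5 > 3.
High is not dominant: against Mid, Low gives 8 > 5.
No single strategy is best against every opponent action.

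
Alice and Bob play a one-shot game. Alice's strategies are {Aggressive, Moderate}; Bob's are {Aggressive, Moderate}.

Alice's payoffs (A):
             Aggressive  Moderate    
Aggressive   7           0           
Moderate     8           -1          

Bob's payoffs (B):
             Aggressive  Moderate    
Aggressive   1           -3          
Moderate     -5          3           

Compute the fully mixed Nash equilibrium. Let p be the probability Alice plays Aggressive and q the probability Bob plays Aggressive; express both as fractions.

In a mixed NE each player is indifferent between their pure strategies, so the opponent's mix sets the indifference.
Bob indifferent between Aggressive and Moderate: p·1 + (1−p)·(-5) = p·(-3) + (1−p)·3 ⟹ (-5) + 6p = 3 + (-6)p ⟹ p = 2/3.
Alice indifferent between Aggressive and Moderate: q·7 + (1−q)·0 = q·8 + (1−q)·(-1) ⟹ 0 + 7q = (-1) + 9q ⟹ q = 1/2.

p = 2/3, q = 1/2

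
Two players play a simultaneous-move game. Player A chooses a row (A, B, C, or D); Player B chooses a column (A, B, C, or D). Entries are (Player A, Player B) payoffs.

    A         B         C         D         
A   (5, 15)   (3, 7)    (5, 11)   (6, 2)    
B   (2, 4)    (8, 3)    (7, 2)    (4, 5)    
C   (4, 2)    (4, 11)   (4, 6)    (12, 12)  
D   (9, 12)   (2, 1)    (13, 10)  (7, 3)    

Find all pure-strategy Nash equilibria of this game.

A profile is a Nash equilibrium when each player is best-responding to the other.
Player A's best responses — vs A: D (payoff 9); vs B: B (payoff 8); vs C: D (payoff 13); vs D: C (payoff 12).
Player B's best responses — vs A: A (payoff 15); vs B: D (payoff 5); vs C: D (payoff 12); vs D: A (payoff 12).
Mutual best responses occur at (C, D) and (D, A); at each, neither player gains by switching.

(C, D) and (D, A)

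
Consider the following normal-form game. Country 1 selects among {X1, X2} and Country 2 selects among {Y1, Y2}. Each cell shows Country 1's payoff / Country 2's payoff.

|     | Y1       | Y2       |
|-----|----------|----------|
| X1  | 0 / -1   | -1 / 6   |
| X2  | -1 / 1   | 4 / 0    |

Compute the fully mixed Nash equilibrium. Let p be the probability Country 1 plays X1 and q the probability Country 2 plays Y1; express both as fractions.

Each player's mixing probability is pinned down by making the *other* player indifferent.
Country 2 indifferent between Y1 and Y2: p·(-1) + (1−p)·1 = p·6 + (1−p)·0 ⟹ 1 + (-2)p = 0 + 6p ⟹ p = 1/8.
Country 1 indifferent between X1 and X2: q·0 + (1−q)·(-1) = q·(-1) + (1−q)·4 ⟹ (-1) + 1q = 4 + (-5)q ⟹ q = 5/6.

p = 1/8, q = 5/6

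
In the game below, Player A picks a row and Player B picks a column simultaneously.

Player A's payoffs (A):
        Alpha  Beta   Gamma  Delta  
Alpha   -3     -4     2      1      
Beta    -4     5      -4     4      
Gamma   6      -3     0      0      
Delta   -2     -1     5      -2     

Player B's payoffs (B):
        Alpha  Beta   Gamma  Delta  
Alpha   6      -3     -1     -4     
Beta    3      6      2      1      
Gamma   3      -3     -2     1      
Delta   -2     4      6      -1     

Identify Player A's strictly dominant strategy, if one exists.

None

Check whether one of Player A's strategies beats all alternatives regardless of what the opponent does.
Alpha is not dominant: against Alpha, Gamma gives 6 > -3.
Beta is not dominant: against Alpha, Alpha gives -3 > -4.
Gamma is not dominant: against Beta, Beta gives 5 > -3.
Delta is not dominant: against Alpha, Gamma gives 6 > -2.
No single strategy is best against every opponent action.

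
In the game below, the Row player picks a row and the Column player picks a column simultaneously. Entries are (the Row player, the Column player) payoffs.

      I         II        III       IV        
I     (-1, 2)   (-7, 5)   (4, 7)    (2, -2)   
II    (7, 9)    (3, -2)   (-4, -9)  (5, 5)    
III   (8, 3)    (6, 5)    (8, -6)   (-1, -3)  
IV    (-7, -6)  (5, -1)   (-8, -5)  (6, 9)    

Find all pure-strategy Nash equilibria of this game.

(III, II) and (IV, IV)

A profile is a Nash equilibrium when each player is best-responding to the other.
The Row player's best responses — vs I: III (payoff 8); vs II: III (payoff 6); vs III: III (payoff 8); vs IV: IV (payoff 6).
The Column player's best responses — vs I: III (payoff 7); vs II: I (payoff 9); vs III: II (payoff 5); vs IV: IV (payoff 9).
Mutual best responses occur at (III, II) and (IV, IV); at each, neither player gains by switching.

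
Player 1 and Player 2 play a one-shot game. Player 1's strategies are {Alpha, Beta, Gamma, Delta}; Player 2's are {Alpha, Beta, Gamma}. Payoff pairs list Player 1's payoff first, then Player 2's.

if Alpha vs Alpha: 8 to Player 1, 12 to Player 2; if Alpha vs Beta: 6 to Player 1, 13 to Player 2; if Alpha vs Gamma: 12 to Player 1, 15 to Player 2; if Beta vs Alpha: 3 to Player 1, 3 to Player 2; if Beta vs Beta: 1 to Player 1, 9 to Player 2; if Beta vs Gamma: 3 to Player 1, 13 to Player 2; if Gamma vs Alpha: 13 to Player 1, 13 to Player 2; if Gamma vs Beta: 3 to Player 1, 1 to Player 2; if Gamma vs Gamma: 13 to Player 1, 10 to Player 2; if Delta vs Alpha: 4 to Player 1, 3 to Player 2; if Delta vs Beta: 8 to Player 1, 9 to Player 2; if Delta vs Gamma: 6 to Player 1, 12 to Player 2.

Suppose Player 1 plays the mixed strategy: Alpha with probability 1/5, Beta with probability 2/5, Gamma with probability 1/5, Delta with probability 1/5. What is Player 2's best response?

Compute Player 2's expected payoff from each pure strategy against the given mix.
Alpha: (1/5)·12 + (2/5)·3 + (1/5)·13 + (1/5)·3 = 34/5
Beta: (1/5)·13 + (2/5)·9 + (1/5)·1 + (1/5)·9 = 41/5
Gamma: (1/5)·15 + (2/5)·13 + (1/5)·10 + (1/5)·12 = 63/5
Highest expected payoff is 63/5, from Gamma.

Gamma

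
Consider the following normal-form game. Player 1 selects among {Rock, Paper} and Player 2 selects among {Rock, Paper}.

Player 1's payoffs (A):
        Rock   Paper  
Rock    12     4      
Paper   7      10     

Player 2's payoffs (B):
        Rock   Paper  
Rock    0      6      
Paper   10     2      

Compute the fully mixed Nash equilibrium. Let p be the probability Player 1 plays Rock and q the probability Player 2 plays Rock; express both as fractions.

p = 4/7, q = 6/11

Each player's mixing probability is pinned down by making the *other* player indifferent.
Player 2 indifferent between Rock and Paper: p·0 + (1−p)·10 = p·6 + (1−p)·2 ⟹ 10 + (-10)p = 2 + 4p ⟹ p = 4/7.
Player 1 indifferent between Rock and Paper: q·12 + (1−q)·4 = q·7 + (1−q)·10 ⟹ 4 + 8q = 10 + (-3)q ⟹ q = 6/11.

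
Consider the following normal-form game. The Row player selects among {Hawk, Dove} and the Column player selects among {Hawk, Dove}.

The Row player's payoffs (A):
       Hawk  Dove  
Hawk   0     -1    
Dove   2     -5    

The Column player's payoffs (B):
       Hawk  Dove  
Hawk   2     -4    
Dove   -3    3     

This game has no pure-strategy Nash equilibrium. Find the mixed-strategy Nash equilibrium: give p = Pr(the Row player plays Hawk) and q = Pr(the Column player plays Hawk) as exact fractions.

In a mixed NE each player is indifferent between their pure strategies, so the opponent's mix sets the indifference.
The Column player indifferent between Hawk and Dove: p·2 + (1−p)·(-3) = p·(-4) + (1−p)·3 ⟹ (-3) + 5p = 3 + (-7)p ⟹ p = 1/2.
The Row player indifferent between Hawk and Dove: q·0 + (1−q)·(-1) = q·2 + (1−q)·(-5) ⟹ (-1) + 1q = (-5) + 7q ⟹ q = 2/3.

p = 1/2, q = 2/3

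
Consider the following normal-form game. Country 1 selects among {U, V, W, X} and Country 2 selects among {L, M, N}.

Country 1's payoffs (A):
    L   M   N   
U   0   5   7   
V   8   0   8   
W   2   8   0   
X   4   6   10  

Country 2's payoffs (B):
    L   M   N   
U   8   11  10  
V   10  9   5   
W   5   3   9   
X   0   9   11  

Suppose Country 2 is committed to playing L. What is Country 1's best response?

With Country 2 fixed at L, Country 1's payoffs are: U → 0, V → 8, W → 2, X → 4.
The maximum is 8, achieved by V.

V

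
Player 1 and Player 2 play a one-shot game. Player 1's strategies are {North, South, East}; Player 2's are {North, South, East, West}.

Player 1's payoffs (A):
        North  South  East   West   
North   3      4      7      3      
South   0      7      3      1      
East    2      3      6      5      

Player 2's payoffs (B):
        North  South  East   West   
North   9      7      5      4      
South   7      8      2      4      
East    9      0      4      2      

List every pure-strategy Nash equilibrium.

(North, North) and (South, South)

A profile is a Nash equilibrium when each player is best-responding to the other.
Player 1's best responses — vs North: North (payoff 3); vs South: South (payoff 7); vs East: North (payoff 7); vs West: East (payoff 5).
Player 2's best responses — vs North: North (payoff 9); vs South: South (payoff 8); vs East: North (payoff 9).
Mutual best responses occur at (North, North) and (South, South); at each, neither player gains by switching.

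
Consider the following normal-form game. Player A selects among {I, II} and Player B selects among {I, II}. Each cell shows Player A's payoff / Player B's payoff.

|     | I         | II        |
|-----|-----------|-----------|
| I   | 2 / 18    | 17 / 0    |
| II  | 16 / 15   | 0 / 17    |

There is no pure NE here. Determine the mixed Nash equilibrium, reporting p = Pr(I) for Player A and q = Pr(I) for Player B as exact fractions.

p = 1/10, q = 17/31

Each player's mixing probability is pinned down by making the *other* player indifferent.
Player B indifferent between I and II: p·18 + (1−p)·15 = p·0 + (1−p)·17 ⟹ 15 + 3p = 17 + (-17)p ⟹ p = 1/10.
Player A indifferent between I and II: q·2 + (1−q)·17 = q·16 + (1−q)·0 ⟹ 17 + (-15)q = 0 + 16q ⟹ q = 17/31.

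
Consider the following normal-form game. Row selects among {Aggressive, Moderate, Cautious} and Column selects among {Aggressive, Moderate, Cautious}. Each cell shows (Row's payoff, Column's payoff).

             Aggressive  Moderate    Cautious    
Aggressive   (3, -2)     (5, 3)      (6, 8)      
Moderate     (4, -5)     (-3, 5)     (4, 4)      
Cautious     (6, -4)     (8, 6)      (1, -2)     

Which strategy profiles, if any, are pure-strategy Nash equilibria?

Check mutual best responses: a cell is a NE iff neither player can gain by unilaterally deviating.
Row's best responses — vs Aggressive: Cautious (payoff 6); vs Moderate: Cautious (payoff 8); vs Cautious: Aggressive (payoff 6).
Column's best responses — vs Aggressive: Cautious (payoff 8); vs Moderate: Moderate (payoff 5); vs Cautious: Moderate (payoff 6).
Mutual best responses occur at (Aggressive, Cautious) and (Cautious, Moderate); at each, neither player gains by switching.

(Aggressive, Cautious) and (Cautious, Moderate)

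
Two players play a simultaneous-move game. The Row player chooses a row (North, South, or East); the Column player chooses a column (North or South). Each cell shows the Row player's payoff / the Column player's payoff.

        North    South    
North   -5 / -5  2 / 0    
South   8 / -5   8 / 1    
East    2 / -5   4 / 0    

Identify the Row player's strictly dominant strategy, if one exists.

Check whether one of the Row player's strategies beats all alternatives regardless of what the opponent does.
South strictly dominates: vs North: 8 > each of {-5, 2}; vs South: 8 > each of {2, 4}.

South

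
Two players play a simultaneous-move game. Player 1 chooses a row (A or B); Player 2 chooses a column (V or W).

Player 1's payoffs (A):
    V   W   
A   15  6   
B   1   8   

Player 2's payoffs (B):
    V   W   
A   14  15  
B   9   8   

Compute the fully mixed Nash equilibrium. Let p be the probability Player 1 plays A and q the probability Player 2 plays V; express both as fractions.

In a mixed NE each player is indifferent between their pure strategies, so the opponent's mix sets the indifference.
Player 2 indifferent between V and W: p·14 + (1−p)·9 = p·15 + (1−p)·8 ⟹ 9 + 5p = 8 + 7p ⟹ p = 1/2.
Player 1 indifferent between A and B: q·15 + (1−q)·6 = q·1 + (1−q)·8 ⟹ 6 + 9q = 8 + (-7)q ⟹ q = 1/8.

p = 1/2, q = 1/8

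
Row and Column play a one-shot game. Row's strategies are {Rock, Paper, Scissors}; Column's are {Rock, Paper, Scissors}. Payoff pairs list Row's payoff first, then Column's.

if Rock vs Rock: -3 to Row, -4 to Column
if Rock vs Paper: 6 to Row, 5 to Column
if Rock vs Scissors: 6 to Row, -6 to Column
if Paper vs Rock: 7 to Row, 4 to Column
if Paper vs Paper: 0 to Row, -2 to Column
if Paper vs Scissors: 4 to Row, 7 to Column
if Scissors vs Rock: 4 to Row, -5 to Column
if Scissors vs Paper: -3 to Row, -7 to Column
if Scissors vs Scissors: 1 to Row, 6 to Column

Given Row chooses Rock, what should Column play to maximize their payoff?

Paper

With Row fixed at Rock, Column's payoffs are: Rock → -4, Paper → 5, Scissors → -6.
The maximum is 5, achieved by Paper.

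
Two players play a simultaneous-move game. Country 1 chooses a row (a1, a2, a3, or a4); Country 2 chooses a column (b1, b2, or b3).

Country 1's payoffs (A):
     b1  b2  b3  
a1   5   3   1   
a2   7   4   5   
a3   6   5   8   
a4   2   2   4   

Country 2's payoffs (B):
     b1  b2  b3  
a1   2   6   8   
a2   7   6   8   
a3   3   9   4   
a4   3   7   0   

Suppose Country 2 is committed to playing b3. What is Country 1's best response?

a3

With Country 2 fixed at b3, Country 1's payoffs are: a1 → 1, a2 → 5, a3 → 8, a4 → 4.
The maximum is 8, achieved by a3.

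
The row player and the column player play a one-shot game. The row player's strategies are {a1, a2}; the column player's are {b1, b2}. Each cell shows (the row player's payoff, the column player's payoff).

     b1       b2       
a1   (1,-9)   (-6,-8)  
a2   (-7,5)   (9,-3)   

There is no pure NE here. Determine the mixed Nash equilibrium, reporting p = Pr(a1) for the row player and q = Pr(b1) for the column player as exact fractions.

Each player's mixing probability is pinned down by making the *other* player indifferent.
The column player indifferent between b1 and b2: p·(-9) + (1−p)·5 = p·(-8) + (1−p)·(-3) ⟹ 5 + (-14)p = (-3) + (-5)p ⟹ p = 8/9.
The row player indifferent between a1 and a2: q·1 + (1−q)·(-6) = q·(-7) + (1−q)·9 ⟹ (-6) + 7q = 9 + (-16)q ⟹ q = 15/23.

p = 8/9, q = 15/23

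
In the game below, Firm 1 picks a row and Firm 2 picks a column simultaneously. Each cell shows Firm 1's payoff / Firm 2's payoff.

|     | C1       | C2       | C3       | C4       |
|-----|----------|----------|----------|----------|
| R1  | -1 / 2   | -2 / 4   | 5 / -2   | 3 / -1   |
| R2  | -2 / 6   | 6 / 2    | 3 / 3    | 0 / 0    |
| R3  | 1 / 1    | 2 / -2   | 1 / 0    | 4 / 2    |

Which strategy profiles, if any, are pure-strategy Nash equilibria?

(R3, C4)

Check mutual best responses: a cell is a NE iff neither player can gain by unilaterally deviating.
Firm 1's best responses — vs C1: R3 (payoff 1); vs C2: R2 (payoff 6); vs C3: R1 (payoff 5); vs C4: R3 (payoff 4).
Firm 2's best responses — vs R1: C2 (payoff 4); vs R2: C1 (payoff 6); vs R3: C4 (payoff 2).
The only mutual best response is (R3, C4); neither player gains by switching there.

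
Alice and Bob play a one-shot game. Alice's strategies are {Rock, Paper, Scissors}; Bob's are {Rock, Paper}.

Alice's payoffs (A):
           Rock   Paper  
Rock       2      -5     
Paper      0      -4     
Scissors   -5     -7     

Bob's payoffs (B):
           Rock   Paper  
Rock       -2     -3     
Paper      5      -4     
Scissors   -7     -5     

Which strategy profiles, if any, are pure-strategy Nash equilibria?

(Rock, Rock)

Find each player's best response to every opponent strategy; NE are the intersections.
Alice's best responses — vs Rock: Rock (payoff 2); vs Paper: Paper (payoff -4).
Bob's best responses — vs Rock: Rock (payoff -2); vs Paper: Rock (payoff 5); vs Scissors: Paper (payoff -5).
The only mutual best response is (Rock, Rock); neither player gains by switching there.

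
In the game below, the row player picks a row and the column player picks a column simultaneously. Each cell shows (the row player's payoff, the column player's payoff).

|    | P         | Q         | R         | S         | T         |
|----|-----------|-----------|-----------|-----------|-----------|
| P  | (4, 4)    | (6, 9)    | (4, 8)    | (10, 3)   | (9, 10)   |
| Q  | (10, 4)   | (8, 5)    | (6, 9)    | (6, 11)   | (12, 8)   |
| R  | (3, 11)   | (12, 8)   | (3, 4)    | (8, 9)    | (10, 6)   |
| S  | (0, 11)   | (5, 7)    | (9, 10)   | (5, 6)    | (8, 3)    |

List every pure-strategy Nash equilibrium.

None

A profile is a Nash equilibrium when each player is best-responding to the other.
The row player's best responses — vs P: Q (payoff 10); vs Q: R (payoff 12); vs R: S (payoff 9); vs S: P (payoff 10); vs T: Q (payoff 12).
The column player's best responses — vs P: T (payoff 10); vs Q: S (payoff 11); vs R: P (payoff 11); vs S: P (payoff 11).
No cell has both players best-responding. For instance, the row player's best reply to T is Q, but against Q the column player prefers S over T.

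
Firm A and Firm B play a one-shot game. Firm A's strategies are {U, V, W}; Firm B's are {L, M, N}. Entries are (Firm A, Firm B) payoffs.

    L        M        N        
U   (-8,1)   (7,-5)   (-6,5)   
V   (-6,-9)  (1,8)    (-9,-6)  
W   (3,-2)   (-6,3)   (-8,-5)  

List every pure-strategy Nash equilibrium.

Check mutual best responses: a cell is a NE iff neither player can gain by unilaterally deviating.
Firm A's best responses — vs L: W (payoff 3); vs M: U (payoff 7); vs N: U (payoff -6).
Firm B's best responses — vs U: N (payoff 5); vs V: M (payoff 8); vs W: M (payoff 3).
The only mutual best response is (U, N); neither player gains by switching there.

(U, N)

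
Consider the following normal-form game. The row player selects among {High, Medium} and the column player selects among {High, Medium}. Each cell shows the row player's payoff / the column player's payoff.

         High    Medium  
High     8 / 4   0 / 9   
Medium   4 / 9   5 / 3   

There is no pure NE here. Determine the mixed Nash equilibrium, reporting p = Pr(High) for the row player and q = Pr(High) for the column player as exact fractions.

p = 6/11, q = 5/9

Each player's mixing probability is pinned down by making the *other* player indifferent.
The column player indifferent between High and Medium: p·4 + (1−p)·9 = p·9 + (1−p)·3 ⟹ 9 + (-5)p = 3 + 6p ⟹ p = 6/11.
The row player indifferent between High and Medium: q·8 + (1−q)·0 = q·4 + (1−q)·5 ⟹ 0 + 8q = 5 + (-1)q ⟹ q = 5/9.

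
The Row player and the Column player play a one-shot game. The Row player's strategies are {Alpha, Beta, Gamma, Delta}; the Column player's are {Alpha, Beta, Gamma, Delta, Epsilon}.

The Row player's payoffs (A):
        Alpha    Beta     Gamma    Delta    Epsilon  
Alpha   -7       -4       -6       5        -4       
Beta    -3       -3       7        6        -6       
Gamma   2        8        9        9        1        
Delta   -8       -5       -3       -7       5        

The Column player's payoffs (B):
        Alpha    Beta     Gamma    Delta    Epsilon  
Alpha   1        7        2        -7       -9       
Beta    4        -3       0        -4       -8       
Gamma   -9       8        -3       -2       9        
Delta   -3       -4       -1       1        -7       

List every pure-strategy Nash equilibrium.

Check mutual best responses: a cell is a NE iff neither player can gain by unilaterally deviating.
The Row player's best responses — vs Alpha: Gamma (payoff 2); vs Beta: Gamma (payoff 8); vs Gamma: Gamma (payoff 9); vs Delta: Gamma (payoff 9); vs Epsilon: Delta (payoff 5).
The Column player's best responses — vs Alpha: Beta (payoff 7); vs Beta: Alpha (payoff 4); vs Gamma: Epsilon (payoff 9); vs Delta: Delta (payoff 1).
No cell has both players best-responding. For instance, the Row player's best reply to Gamma is Gamma, but against Gamma the Column player prefers Epsilon over Gamma.

None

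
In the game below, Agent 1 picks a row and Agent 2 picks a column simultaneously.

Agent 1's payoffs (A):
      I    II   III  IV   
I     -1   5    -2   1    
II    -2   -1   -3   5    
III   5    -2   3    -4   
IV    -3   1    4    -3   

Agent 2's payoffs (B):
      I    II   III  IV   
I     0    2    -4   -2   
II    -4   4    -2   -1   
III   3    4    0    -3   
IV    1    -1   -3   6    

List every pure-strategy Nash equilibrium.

A profile is a Nash equilibrium when each player is best-responding to the other.
Agent 1's best responses — vs I: III (payoff 5); vs II: I (payoff 5); vs III: IV (payoff 4); vs IV: II (payoff 5).
Agent 2's best responses — vs I: II (payoff 2); vs II: II (payoff 4); vs III: II (payoff 4); vs IV: IV (payoff 6).
The only mutual best response is (I, II); neither player gains by switching there.

(I, II)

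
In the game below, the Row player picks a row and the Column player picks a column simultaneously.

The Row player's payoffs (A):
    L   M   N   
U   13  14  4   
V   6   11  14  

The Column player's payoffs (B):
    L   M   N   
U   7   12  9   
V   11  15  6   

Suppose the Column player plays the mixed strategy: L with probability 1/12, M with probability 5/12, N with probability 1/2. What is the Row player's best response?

The Row player's best reply maximizes expected payoff against the mix.
U: (1/12)·13 + (5/12)·14 + (1/2)·4 = 107/12
V: (1/12)·6 + (5/12)·11 + (1/2)·14 = 145/12
Highest expected payoff is 145/12, from V.

V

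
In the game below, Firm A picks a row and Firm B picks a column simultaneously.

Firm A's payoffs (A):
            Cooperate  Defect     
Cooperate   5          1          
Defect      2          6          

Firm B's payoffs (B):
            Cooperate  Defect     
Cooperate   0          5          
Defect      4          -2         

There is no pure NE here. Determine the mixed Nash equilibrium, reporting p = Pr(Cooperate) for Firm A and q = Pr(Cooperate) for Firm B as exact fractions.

In a mixed NE each player is indifferent between their pure strategies, so the opponent's mix sets the indifference.
Firm B indifferent between Cooperate and Defect: p·0 + (1−p)·4 = p·5 + (1−p)·(-2) ⟹ 4 + (-4)p = (-2) + 7p ⟹ p = 6/11.
Firm A indifferent between Cooperate and Defect: q·5 + (1−q)·1 = q·2 + (1−q)·6 ⟹ 1 + 4q = 6 + (-4)q ⟹ q = 5/8.

p = 6/11, q = 5/8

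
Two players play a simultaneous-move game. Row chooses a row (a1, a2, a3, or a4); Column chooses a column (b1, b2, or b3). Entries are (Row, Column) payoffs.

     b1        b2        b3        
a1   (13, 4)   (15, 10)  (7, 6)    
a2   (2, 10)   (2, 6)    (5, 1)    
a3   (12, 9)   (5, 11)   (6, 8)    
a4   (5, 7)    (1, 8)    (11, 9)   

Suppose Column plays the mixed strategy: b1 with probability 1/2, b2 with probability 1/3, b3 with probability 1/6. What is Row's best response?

Compute Row's expected payoff from each pure strategy against the given mix.
a1: (1/2)·13 + (1/3)·15 + (1/6)·7 = 38/3
a2: (1/2)·2 + (1/3)·2 + (1/6)·5 = 5/2
a3: (1/2)·12 + (1/3)·5 + (1/6)·6 = 26/3
a4: (1/2)·5 + (1/3)·1 + (1/6)·11 = 14/3
Highest expected payoff is 38/3, from a1.

a1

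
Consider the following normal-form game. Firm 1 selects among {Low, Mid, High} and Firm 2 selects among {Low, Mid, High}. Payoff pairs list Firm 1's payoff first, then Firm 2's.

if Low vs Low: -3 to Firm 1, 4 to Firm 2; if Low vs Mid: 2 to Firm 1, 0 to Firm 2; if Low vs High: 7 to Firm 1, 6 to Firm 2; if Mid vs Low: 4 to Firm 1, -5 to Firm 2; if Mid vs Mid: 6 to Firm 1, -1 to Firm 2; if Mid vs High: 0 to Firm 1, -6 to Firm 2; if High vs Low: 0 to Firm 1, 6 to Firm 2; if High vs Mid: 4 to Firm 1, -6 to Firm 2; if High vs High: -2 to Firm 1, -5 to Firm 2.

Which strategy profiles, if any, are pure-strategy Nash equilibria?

(Low, High) and (Mid, Mid)

Find each player's best response to every opponent strategy; NE are the intersections.
Firm 1's best responses — vs Low: Mid (payoff 4); vs Mid: Mid (payoff 6); vs High: Low (payoff 7).
Firm 2's best responses — vs Low: High (payoff 6); vs Mid: Mid (payoff -1); vs High: Low (payoff 6).
Mutual best responses occur at (Low, High) and (Mid, Mid); at each, neither player gains by switching.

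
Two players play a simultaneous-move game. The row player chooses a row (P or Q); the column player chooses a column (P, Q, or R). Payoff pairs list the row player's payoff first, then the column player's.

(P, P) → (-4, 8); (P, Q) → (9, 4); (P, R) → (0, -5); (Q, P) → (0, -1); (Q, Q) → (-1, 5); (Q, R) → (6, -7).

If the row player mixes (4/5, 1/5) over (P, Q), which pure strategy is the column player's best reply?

P

Compute the column player's expected payoff from each pure strategy against the given mix.
P: (4/5)·8 + (1/5)·(-1) = 31/5
Q: (4/5)·4 + (1/5)·5 = 21/5
R: (4/5)·(-5) + (1/5)·(-7) = -27/5
Highest expected payoff is 31/5, from P.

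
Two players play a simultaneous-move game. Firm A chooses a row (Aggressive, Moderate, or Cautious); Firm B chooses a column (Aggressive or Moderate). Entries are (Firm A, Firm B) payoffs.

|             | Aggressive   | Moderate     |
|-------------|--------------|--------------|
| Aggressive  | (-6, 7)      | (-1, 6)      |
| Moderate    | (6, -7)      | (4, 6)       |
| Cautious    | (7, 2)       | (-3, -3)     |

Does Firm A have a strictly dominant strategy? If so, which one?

A strategy is strictly dominant if it gives Firm A a strictly higher payoff than every other strategy, against every choice by the opponent.
Aggressive is not dominant: against Aggressive, Moderate gives 6 > -6.
Moderate is not dominant: against Aggressive, Cautious gives 7 > 6.
Cautious is not dominant: against Moderate, Aggressive gives -1 > -3.
No single strategy is best against every opponent action.

None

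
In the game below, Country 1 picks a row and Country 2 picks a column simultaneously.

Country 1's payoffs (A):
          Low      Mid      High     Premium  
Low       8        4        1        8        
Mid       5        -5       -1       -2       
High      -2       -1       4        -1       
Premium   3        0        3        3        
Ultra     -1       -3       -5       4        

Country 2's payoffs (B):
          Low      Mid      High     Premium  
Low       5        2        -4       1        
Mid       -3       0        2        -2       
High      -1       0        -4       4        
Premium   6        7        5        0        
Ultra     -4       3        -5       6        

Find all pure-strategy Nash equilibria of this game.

Check mutual best responses: a cell is a NE iff neither player can gain by unilaterally deviating.
Country 1's best responses — vs Low: Low (payoff 8); vs Mid: Low (payoff 4); vs High: High (payoff 4); vs Premium: Low (payoff 8).
Country 2's best responses — vs Low: Low (payoff 5); vs Mid: High (payoff 2); vs High: Premium (payoff 4); vs Premium: Mid (payoff 7); vs Ultra: Premium (payoff 6).
The only mutual best response is (Low, Low); neither player gains by switching there.

(Low, Low)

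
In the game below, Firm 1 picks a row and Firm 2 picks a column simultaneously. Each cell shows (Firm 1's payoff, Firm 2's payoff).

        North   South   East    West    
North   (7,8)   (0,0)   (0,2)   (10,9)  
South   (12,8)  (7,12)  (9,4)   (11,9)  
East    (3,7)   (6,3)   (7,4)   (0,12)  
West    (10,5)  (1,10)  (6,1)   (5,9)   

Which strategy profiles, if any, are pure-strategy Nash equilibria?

(South, South)

Check mutual best responses: a cell is a NE iff neither player can gain by unilaterally deviating.
Firm 1's best responses — vs North: South (payoff 12); vs South: South (payoff 7); vs East: South (payoff 9); vs West: South (payoff 11).
Firm 2's best responses — vs North: West (payoff 9); vs South: South (payoff 12); vs East: West (payoff 12); vs West: South (payoff 10).
The only mutual best response is (South, South); neither player gains by switching there.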